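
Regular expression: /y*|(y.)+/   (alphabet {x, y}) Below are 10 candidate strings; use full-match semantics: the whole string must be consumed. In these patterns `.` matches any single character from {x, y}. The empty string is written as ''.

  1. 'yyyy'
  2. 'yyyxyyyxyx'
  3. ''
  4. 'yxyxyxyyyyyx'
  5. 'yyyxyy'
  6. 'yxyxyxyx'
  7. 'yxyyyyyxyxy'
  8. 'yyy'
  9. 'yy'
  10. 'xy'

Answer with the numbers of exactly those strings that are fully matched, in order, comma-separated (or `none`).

1, 2, 3, 4, 5, 6, 8, 9

1 → match
2 → match
3 → match
4 → match
5 → match
6 → match
7 → no match
8 → match
9 → match
10 → no match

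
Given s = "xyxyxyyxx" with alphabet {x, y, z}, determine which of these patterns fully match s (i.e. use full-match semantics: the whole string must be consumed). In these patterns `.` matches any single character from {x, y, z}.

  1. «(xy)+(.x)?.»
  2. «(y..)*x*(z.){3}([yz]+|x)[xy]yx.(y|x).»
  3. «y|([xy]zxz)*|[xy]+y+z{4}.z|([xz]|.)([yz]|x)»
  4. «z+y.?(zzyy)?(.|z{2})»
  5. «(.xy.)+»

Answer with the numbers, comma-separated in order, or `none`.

1 → match
2 → no match
3 → no match
4 → no match — must start with "z"
5 → no match

1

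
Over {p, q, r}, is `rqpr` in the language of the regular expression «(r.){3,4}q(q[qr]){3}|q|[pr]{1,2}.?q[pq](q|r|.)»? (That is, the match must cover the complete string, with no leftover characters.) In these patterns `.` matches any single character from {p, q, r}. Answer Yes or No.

Yes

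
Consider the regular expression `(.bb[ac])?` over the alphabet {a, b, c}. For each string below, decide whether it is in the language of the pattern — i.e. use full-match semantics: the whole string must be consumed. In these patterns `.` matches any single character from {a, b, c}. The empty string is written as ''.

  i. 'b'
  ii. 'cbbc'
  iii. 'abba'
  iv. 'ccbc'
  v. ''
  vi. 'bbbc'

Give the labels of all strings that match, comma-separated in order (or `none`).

i → no match
ii → match
iii → match
iv → no match
v → match
vi → match

ii, iii, v, vi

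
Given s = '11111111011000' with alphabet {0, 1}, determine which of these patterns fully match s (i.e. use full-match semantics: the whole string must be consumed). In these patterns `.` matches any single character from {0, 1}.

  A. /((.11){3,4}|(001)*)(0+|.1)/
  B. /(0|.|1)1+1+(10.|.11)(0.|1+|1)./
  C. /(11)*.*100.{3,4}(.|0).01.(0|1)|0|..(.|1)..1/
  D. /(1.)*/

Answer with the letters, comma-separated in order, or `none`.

B

A → no match
B → match
C → no match
D → no match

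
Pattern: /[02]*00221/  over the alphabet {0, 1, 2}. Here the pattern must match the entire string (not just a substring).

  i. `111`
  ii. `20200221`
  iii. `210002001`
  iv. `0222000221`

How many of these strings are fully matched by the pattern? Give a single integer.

i. `111` → no match — must end with `00221`
ii. `20200221` → match
iii. `210002001` → no match — must end with `00221`
iv. `0222000221` → match
Total matched: 2

2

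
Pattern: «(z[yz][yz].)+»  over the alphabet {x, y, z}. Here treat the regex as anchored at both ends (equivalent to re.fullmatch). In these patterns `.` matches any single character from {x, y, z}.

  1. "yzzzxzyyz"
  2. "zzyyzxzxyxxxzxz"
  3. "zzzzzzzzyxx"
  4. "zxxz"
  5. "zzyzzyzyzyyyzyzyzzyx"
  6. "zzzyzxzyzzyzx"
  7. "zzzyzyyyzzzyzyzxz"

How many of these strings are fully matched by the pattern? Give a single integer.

1

1 → no match — must start with "z"
2 → no match
3 → no match
4 → no match
5 → match
6 → no match
7 → no match
Total matched: 1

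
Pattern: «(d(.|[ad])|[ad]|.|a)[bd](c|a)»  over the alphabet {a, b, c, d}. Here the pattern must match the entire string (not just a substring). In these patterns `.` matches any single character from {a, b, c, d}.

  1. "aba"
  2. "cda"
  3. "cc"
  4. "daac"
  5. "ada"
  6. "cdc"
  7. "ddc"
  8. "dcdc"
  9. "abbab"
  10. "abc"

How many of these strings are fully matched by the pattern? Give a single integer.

7

1 → match
2 → match
3 → no match
4 → no match
5 → match
6 → match
7 → match
8 → match
9 → no match
10 → match
Total matched: 7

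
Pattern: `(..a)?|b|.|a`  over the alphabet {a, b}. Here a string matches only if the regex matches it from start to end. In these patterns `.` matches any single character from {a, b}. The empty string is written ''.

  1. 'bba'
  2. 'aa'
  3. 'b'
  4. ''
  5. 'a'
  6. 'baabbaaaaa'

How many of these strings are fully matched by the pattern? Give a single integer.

4

1 → match
2 → no match
3 → match
4 → match
5 → match
6 → no match
Total matched: 4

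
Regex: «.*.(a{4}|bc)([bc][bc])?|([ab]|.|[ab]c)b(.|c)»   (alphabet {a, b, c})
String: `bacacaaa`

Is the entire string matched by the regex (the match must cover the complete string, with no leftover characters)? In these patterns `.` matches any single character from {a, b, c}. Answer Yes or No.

No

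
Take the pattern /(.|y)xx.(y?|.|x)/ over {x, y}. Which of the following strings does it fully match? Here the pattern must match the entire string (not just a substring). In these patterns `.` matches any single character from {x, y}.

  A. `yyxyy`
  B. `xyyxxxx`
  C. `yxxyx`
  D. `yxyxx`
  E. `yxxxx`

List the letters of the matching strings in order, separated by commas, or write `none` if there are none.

A. `yyxyy` → no match
B. `xyyxxxx` → no match
C. `yxxyx` → match
D. `yxyxx` → no match
E. `yxxxx` → match

C, E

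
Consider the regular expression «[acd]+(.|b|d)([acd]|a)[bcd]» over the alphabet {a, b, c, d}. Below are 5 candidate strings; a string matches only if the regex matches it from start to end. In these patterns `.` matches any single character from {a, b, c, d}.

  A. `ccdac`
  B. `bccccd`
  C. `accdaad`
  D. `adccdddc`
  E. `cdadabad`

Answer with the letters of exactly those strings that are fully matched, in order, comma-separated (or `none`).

A. `ccdac` → match
B. `bccccd` → no match
C. `accdaad` → match
D. `adccdddc` → match
E. `cdadabad` → match

A, C, D, E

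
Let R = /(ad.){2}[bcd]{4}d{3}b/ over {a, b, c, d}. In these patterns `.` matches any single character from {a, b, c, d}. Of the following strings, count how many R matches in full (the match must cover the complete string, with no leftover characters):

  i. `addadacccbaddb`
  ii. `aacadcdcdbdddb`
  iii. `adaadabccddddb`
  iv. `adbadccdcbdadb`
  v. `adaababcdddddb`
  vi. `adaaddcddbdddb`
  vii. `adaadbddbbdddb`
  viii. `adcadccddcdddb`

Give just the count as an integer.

4

i → no match
ii → no match — must start with `ad`
iii → match
iv → no match
v → no match
vi → match
vii → match
viii → match
Total matched: 4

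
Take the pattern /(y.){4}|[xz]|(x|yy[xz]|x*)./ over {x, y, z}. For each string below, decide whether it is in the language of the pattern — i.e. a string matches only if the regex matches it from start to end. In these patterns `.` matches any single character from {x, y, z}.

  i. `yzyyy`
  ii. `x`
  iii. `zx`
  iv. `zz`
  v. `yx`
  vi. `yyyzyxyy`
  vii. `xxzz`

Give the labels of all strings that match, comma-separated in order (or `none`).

i. `yzyyy` → no match
ii. `x` → match
iii. `zx` → no match
iv. `zz` → no match
v. `yx` → no match
vi. `yyyzyxyy` → match
vii. `xxzz` → no match

ii, vi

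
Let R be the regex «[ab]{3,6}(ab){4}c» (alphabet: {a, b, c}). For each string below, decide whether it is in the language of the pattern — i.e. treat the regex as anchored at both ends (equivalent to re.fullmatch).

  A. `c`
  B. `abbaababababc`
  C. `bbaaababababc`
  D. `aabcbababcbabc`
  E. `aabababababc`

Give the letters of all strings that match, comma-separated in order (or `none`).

B, C, E

A → no match — must end with `abc`
B → match
C → match
D → no match
E → match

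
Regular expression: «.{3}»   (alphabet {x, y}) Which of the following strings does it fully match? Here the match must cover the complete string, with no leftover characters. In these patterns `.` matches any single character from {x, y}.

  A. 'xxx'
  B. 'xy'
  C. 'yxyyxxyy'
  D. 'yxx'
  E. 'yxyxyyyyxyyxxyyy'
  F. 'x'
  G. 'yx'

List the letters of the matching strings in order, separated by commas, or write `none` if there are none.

A, D

A → match
B → no match
C → no match
D → match
E → no match
F → no match
G → no match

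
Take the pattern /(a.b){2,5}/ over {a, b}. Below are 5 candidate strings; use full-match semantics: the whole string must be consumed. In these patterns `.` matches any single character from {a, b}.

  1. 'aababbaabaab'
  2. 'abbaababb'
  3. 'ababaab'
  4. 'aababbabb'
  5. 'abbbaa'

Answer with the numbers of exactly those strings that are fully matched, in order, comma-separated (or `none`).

1, 2, 4

1 → match
2 → match
3 → no match
4 → match
5 → no match — must end with 'b'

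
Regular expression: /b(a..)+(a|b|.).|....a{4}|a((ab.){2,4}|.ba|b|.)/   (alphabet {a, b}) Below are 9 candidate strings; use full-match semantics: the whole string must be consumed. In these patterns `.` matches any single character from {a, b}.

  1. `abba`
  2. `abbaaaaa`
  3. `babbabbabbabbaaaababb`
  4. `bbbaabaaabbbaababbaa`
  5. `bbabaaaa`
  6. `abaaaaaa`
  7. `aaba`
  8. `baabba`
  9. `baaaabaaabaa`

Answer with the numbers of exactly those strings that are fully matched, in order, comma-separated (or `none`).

1, 2, 3, 5, 6, 7, 8, 9

1 → match
2 → match
3 → match
4 → no match
5 → match
6 → match
7 → match
8 → match
9 → match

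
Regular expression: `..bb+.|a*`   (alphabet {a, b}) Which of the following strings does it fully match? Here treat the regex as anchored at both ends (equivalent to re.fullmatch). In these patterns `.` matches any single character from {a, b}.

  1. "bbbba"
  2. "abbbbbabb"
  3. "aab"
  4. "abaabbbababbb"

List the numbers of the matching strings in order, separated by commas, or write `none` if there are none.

1

1. "bbbba" → match
2. "abbbbbabb" → no match
3. "aab" → no match
4 → no match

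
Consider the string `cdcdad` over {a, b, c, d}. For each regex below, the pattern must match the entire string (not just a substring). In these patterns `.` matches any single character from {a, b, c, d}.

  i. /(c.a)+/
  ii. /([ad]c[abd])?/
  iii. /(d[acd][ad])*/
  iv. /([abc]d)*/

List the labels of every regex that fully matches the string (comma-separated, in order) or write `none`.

iv

i → no match — must end with `a`
ii → no match
iii → no match
iv → match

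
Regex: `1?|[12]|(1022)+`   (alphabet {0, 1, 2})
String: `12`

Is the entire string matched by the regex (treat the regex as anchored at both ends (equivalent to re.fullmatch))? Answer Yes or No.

No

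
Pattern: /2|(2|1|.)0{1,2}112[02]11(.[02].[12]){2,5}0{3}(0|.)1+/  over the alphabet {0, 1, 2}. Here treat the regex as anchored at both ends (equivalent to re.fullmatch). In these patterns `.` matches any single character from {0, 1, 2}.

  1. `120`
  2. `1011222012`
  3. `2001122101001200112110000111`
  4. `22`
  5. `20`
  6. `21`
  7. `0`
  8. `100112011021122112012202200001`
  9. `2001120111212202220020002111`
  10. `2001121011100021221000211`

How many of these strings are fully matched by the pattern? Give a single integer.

1. `120` → no match
2. `1011222012` → no match
3 → no match
4. `22` → no match
5. `20` → no match
6. `21` → no match
7. `0` → no match
8 → match
9 → match
10 → no match
Total matched: 2

2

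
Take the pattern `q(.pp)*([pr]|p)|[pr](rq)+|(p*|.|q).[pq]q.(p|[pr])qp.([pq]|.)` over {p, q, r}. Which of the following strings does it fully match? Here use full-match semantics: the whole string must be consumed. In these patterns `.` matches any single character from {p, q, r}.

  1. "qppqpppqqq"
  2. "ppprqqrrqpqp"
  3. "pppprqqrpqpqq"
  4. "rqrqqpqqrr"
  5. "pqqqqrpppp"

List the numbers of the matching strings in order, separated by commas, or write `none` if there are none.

2, 3

1 → no match
2 → match
3 → match
4 → no match
5 → no match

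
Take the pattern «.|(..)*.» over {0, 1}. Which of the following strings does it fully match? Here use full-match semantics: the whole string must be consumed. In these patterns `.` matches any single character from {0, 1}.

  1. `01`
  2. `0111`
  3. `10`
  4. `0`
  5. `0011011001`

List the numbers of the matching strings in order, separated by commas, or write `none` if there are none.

4

1 → no match
2 → no match
3 → no match
4 → match
5 → no match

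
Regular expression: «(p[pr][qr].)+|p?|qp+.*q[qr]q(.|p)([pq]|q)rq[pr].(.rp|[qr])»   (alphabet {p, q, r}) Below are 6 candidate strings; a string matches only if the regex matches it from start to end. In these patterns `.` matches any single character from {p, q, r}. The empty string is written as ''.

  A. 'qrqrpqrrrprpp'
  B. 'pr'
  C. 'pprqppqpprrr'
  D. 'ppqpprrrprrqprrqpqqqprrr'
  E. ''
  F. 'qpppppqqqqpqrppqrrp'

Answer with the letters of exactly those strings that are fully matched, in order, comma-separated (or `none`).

A → no match
B. 'pr' → no match
C. 'pprqppqpprrr' → match
D → no match
E. '' → match
F → no match

C, E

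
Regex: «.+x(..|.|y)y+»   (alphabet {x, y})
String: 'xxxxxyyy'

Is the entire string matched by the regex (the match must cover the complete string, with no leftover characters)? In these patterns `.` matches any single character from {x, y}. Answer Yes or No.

Yes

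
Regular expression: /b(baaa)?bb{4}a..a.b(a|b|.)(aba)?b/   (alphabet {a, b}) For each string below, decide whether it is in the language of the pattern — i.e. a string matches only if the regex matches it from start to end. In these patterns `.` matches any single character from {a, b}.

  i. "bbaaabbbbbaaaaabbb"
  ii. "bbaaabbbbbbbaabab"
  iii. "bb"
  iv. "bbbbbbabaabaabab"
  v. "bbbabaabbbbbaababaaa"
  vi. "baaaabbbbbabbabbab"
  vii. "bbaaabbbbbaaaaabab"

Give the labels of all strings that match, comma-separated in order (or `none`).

i → match
ii → no match
iii. "bb" → no match
iv → no match
v → no match — must end with "b"
vi → no match
vii → match

i, vii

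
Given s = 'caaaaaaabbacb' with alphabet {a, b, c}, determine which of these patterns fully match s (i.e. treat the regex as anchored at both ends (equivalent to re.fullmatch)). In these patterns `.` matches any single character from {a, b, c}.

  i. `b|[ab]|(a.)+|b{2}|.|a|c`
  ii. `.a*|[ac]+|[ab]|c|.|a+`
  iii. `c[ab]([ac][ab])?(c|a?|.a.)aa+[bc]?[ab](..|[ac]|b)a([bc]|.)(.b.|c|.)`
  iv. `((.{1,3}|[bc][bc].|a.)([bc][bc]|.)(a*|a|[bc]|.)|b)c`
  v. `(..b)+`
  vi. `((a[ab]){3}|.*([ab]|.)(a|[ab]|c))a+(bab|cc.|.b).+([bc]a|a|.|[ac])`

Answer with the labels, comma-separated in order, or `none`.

iii, vi

i → no match
ii → no match
iii → match
iv → no match — must end with 'c'
v → no match
vi → match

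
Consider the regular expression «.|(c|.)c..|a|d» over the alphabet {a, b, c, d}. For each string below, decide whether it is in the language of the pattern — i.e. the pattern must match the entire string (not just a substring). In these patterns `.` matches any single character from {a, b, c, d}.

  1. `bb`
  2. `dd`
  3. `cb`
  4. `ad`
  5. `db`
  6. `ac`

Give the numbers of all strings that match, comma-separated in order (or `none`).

none

1 → no match
2 → no match
3 → no match
4 → no match
5 → no match
6 → no match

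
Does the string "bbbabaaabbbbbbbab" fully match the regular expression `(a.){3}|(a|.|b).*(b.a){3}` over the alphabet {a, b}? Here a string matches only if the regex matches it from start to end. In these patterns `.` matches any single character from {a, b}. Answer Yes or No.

No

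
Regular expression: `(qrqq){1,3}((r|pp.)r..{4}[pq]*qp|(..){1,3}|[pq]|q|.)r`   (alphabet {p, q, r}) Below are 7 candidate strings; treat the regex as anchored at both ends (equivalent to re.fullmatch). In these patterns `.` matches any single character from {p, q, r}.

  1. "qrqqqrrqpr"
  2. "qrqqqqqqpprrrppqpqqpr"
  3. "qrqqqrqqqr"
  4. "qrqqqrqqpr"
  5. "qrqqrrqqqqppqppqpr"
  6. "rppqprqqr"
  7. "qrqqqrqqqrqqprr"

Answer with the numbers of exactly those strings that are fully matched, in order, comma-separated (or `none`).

3, 4, 5, 7

1. "qrqqqrrqpr" → no match
2 → no match
3. "qrqqqrqqqr" → match
4. "qrqqqrqqpr" → match
5 → match
6. "rppqprqqr" → no match — must start with "qrqq"
7 → match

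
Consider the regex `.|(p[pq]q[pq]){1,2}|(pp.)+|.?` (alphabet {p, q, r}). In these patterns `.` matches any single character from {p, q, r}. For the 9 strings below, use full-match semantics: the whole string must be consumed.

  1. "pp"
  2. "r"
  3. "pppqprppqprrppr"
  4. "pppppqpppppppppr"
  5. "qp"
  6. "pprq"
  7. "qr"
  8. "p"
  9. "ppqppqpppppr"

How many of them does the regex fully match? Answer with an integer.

1 → no match
2 → match
3 → no match
4 → no match
5 → no match
6 → no match
7 → no match
8 → match
9 → match
Total matched: 3

3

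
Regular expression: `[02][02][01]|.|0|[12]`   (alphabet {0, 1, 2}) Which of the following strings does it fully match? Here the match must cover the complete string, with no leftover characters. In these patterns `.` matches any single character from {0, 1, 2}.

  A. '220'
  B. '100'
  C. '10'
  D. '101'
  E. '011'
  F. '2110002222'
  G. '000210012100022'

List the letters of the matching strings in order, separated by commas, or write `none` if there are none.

A → match
B → no match
C → no match
D → no match
E → no match
F → no match
G → no match

A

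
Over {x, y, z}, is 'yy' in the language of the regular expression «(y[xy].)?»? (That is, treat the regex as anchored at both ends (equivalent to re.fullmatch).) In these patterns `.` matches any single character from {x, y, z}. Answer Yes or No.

No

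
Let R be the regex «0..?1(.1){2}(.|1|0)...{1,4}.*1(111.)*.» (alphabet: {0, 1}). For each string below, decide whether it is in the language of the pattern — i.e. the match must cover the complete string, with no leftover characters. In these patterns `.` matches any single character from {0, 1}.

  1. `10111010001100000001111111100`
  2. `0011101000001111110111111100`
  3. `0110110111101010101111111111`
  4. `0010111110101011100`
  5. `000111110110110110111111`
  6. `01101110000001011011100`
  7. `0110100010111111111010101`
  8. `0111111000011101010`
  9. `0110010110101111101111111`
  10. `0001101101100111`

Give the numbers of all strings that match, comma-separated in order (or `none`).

2, 5, 8

1 → no match — must start with `0`
2 → match
3 → no match
4 → no match
5 → match
6 → no match
7 → no match
8 → match
9 → no match
10 → no match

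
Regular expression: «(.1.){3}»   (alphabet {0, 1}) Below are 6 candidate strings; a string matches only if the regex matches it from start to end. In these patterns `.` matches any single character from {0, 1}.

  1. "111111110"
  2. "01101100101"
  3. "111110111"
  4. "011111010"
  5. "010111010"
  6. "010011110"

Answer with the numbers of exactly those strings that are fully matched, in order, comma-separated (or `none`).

1 → match
2 → no match
3 → match
4 → match
5 → match
6 → match

1, 3, 4, 5, 6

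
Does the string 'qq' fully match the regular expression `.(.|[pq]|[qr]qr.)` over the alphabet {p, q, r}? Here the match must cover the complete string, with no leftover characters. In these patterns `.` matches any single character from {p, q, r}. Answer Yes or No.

Yes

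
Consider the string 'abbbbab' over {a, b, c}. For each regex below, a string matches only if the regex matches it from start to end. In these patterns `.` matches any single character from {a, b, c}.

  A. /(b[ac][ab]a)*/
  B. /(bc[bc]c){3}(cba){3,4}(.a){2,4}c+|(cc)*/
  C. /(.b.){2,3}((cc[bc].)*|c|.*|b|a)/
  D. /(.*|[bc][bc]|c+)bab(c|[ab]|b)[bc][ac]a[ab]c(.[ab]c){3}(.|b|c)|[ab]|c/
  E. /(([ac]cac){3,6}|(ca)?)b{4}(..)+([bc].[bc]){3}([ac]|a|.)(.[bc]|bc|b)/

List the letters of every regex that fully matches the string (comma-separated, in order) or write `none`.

A → no match
B → no match
C → match
D → no match
E → no match

C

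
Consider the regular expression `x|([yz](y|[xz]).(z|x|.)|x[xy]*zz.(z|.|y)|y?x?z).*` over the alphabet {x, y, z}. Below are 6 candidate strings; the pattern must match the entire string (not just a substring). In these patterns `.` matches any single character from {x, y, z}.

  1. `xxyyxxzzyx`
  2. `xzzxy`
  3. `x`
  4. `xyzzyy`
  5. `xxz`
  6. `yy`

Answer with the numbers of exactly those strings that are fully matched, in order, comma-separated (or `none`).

1, 2, 3, 4

1 → match
2 → match
3 → match
4 → match
5 → no match
6 → no match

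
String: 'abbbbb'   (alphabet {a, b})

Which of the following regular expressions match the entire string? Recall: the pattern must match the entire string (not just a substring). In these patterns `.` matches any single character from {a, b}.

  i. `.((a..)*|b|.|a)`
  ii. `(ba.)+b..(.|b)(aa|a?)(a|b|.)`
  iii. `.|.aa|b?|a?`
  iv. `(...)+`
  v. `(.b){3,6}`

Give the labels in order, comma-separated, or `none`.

iv, v

i → no match
ii → no match — must start with 'ba'
iii → no match
iv → match
v → match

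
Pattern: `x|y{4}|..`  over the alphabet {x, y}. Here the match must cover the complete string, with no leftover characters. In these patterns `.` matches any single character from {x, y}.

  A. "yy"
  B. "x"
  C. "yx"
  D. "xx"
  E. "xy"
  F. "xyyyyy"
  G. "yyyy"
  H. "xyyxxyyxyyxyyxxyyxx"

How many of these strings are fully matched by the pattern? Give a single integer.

A. "yy" → match
B. "x" → match
C. "yx" → match
D. "xx" → match
E. "xy" → match
F. "xyyyyy" → no match
G. "yyyy" → match
H → no match
Total matched: 6

6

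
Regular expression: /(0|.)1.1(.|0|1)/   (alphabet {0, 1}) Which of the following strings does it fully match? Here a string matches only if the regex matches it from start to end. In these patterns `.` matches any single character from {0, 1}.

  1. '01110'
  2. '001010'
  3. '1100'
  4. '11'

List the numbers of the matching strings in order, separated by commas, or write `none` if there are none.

1

1 → match
2 → no match
3 → no match
4 → no match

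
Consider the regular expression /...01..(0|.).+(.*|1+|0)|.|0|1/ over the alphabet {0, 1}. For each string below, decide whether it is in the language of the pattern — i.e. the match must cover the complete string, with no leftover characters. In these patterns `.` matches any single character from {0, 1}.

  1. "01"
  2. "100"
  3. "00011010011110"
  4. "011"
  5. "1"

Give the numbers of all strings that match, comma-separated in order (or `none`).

1. "01" → no match
2. "100" → no match
3 → no match
4. "011" → no match
5. "1" → match

5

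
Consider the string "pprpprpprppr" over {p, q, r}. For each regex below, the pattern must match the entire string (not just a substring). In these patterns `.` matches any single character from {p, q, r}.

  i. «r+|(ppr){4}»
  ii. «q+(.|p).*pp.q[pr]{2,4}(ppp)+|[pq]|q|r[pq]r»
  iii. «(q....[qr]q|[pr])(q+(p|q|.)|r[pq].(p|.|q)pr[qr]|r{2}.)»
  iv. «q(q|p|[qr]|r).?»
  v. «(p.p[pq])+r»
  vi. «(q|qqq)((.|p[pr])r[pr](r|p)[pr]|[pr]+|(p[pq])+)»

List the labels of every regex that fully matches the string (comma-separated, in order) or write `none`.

i → match
ii → no match
iii → no match
iv → no match — must start with "q"
v → no match
vi → no match

i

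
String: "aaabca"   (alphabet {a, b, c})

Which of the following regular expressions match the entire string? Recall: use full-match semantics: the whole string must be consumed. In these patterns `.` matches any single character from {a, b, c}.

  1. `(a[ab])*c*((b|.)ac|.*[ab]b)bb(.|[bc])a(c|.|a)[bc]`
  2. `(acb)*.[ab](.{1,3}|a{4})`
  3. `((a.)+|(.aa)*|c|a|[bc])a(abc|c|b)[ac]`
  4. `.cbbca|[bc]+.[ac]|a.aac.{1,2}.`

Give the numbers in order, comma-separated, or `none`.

1 → no match
2 → no match
3 → match
4 → no match

3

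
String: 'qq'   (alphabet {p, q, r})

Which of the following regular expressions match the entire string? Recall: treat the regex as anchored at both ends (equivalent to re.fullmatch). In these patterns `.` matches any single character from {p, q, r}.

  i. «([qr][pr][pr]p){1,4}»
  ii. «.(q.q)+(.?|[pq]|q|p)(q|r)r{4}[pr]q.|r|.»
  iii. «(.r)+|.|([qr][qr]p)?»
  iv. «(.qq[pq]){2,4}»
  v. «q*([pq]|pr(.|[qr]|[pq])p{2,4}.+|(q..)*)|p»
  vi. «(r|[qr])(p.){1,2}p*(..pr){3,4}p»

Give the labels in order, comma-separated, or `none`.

v

i → no match — must end with 'p'
ii → no match
iii → no match
iv → no match
v → match
vi → no match — must end with 'prp'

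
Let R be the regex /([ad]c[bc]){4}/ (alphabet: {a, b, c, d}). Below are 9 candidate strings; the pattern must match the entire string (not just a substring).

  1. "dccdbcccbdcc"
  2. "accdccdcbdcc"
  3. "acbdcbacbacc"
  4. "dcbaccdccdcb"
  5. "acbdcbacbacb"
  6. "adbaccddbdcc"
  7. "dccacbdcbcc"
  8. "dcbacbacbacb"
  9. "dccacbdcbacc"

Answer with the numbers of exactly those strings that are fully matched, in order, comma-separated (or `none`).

2, 3, 4, 5, 8, 9

1 → no match
2 → match
3 → match
4 → match
5 → match
6 → no match
7 → no match
8 → match
9 → match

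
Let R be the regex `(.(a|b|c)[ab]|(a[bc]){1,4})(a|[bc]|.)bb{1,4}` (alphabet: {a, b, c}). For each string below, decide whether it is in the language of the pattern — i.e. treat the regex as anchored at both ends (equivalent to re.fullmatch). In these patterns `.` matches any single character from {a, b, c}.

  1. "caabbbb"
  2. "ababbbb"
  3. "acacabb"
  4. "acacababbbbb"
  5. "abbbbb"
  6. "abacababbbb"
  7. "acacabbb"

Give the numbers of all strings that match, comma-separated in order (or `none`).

1 → match
2 → match
3 → match
4 → match
5 → match
6 → match
7 → match

1, 2, 3, 4, 5, 6, 7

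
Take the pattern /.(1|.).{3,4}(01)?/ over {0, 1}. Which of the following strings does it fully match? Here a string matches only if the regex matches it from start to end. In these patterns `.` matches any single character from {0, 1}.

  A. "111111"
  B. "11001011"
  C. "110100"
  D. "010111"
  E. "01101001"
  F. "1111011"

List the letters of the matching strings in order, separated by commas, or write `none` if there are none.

A, C, D, E

A → match
B → no match
C → match
D → match
E → match
F → no match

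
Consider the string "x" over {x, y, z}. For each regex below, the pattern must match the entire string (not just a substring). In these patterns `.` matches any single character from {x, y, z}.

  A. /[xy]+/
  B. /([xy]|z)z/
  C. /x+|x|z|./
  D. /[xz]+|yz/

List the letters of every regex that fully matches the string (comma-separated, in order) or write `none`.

A → match
B → no match — must end with "z"
C → match
D → match

A, C, D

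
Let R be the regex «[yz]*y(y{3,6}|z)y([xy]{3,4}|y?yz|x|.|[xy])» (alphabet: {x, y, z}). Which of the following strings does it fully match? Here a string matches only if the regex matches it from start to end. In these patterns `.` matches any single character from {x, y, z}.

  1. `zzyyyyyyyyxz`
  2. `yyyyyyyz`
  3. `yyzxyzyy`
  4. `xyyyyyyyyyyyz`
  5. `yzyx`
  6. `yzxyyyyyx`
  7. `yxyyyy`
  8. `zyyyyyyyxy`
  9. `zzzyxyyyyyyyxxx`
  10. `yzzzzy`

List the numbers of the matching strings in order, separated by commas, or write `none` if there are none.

2, 5, 8

1 → no match
2 → match
3 → no match
4 → no match
5 → match
6 → no match
7 → no match
8 → match
9 → no match
10 → no match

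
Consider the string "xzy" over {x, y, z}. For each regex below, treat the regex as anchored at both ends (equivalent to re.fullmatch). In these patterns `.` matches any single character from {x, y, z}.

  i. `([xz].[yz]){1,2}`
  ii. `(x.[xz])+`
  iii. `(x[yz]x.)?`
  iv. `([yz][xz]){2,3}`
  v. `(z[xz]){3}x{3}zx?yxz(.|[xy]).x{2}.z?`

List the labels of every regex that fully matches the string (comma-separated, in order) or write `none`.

i

i → match
ii → no match
iii → no match
iv → no match
v → no match — must start with "z"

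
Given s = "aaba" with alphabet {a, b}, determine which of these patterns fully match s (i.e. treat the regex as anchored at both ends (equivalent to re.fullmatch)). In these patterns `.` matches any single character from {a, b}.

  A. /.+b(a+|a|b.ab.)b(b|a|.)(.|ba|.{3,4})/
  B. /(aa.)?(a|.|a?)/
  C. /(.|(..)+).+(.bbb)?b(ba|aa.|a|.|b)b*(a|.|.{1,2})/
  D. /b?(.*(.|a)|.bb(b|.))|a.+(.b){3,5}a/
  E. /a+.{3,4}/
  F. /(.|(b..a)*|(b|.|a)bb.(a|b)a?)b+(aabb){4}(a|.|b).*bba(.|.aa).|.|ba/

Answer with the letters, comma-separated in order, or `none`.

B, D, E

A → no match
B → match
C → no match
D → match
E → match
F → no match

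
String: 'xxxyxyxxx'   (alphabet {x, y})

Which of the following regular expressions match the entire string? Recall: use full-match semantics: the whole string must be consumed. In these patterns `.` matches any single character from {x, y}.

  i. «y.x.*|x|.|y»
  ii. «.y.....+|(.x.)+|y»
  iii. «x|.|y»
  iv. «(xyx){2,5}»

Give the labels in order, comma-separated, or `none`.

i → no match
ii → match
iii → no match
iv → no match — must start with 'xyx'

ii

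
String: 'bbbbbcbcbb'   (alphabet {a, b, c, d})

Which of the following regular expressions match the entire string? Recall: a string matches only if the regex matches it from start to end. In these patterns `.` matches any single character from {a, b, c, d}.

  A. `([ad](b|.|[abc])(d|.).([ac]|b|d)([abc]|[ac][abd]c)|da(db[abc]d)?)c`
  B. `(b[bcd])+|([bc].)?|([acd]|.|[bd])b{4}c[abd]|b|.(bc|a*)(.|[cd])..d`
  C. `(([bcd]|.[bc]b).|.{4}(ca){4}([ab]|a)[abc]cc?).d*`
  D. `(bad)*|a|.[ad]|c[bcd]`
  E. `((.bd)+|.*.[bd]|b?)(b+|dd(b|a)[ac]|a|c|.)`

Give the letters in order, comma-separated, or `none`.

B, E

A → no match — must end with 'c'
B → match
C → no match
D → no match
E → match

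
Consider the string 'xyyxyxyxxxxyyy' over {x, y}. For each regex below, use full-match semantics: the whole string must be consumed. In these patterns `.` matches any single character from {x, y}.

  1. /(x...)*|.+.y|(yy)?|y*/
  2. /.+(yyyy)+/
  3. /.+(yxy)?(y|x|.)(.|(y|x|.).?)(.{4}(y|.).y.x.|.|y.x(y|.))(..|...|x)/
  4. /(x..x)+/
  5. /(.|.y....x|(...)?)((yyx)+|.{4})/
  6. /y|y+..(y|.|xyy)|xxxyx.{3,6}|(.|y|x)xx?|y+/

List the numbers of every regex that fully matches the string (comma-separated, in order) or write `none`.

1 → match
2 → no match — must end with 'yyyy'
3 → match
4 → no match — must end with 'x'
5 → no match
6 → no match

1, 3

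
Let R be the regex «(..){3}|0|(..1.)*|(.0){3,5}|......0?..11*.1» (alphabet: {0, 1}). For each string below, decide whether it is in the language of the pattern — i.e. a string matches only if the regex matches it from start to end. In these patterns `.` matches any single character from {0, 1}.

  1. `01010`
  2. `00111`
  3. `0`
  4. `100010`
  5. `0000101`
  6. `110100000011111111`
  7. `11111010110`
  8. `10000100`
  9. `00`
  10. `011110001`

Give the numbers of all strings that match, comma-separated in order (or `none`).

3, 4

1 → no match
2 → no match
3 → match
4 → match
5 → no match
6 → no match
7 → no match
8 → no match
9 → no match
10 → no match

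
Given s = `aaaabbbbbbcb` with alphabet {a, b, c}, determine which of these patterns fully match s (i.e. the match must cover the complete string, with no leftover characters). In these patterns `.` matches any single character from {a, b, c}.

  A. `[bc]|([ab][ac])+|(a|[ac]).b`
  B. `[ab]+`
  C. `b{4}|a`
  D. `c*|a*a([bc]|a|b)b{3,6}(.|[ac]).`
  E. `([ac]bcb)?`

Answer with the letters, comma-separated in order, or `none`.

D

A → no match
B → no match
C → no match
D → match
E → no match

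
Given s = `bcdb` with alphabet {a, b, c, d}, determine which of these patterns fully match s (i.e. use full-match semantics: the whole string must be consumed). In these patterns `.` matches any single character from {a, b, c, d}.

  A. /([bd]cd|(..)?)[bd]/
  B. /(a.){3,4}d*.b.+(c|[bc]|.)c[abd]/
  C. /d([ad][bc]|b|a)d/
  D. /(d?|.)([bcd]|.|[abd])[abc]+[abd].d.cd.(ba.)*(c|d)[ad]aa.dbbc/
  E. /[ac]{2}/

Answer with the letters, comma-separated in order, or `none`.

A

A → match
B → no match — must start with `a`
C → no match — must start with `d`
D → no match — must end with `dbbc`
E → no match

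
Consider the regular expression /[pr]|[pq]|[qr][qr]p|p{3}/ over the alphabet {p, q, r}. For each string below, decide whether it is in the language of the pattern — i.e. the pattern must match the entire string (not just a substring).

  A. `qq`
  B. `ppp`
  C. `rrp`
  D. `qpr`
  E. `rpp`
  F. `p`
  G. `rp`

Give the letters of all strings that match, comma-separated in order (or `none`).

A → no match
B → match
C → match
D → no match
E → no match
F → match
G → no match

B, C, F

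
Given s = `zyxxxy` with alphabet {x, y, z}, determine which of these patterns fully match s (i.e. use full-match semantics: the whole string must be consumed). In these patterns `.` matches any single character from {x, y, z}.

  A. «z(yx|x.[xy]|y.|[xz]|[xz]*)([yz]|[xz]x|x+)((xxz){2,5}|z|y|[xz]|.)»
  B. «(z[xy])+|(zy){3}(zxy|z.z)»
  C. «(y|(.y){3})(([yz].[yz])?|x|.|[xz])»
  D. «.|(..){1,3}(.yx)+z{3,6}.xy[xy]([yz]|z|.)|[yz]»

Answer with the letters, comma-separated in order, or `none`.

A → match
B → no match
C → no match
D → no match

A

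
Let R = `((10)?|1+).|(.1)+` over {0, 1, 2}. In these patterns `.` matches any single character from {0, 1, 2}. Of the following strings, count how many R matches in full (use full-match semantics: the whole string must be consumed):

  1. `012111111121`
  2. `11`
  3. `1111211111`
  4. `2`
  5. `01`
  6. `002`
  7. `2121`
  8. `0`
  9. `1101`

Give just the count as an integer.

1 → match
2 → match
3 → match
4 → match
5 → match
6 → no match
7 → match
8 → match
9 → match
Total matched: 8

8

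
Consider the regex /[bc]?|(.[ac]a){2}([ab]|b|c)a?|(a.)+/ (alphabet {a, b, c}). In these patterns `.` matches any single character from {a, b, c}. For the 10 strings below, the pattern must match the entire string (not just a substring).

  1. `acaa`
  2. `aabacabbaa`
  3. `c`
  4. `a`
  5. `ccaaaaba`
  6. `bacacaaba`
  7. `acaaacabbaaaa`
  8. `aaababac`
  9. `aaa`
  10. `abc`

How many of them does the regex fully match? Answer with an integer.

1 → match
2 → no match
3 → match
4 → no match
5 → match
6 → no match
7 → no match
8 → match
9 → no match
10 → no match
Total matched: 4

4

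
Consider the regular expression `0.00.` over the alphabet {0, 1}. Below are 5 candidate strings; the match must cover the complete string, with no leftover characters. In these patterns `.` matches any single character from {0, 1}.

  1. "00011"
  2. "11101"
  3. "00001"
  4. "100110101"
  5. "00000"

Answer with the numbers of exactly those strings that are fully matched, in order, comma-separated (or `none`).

3, 5

1. "00011" → no match
2. "11101" → no match — must start with "0"
3. "00001" → match
4. "100110101" → no match — must start with "0"
5. "00000" → match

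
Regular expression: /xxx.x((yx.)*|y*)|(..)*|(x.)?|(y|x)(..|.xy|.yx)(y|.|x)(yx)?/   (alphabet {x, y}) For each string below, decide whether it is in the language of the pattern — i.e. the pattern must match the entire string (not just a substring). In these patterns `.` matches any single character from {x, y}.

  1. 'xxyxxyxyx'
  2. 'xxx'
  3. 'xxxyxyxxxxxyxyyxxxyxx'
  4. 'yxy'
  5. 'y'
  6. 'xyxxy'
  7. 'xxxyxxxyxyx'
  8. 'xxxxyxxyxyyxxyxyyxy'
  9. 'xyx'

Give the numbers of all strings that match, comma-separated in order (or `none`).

none

1 → no match
2 → no match
3 → no match
4 → no match
5 → no match
6 → no match
7 → no match
8 → no match
9 → no match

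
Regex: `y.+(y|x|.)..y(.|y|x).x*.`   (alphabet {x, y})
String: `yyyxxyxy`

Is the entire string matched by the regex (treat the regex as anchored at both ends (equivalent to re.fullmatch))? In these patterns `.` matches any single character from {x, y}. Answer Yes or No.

No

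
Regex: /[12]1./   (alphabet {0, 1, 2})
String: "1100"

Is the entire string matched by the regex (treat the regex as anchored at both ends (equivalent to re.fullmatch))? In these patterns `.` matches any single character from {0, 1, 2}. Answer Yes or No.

No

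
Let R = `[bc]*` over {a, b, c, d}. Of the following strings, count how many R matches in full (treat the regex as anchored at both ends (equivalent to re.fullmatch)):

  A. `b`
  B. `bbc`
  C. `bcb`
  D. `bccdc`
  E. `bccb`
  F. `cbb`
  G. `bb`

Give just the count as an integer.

A. `b` → match
B. `bbc` → match
C. `bcb` → match
D. `bccdc` → no match
E. `bccb` → match
F. `cbb` → match
G. `bb` → match
Total matched: 6

6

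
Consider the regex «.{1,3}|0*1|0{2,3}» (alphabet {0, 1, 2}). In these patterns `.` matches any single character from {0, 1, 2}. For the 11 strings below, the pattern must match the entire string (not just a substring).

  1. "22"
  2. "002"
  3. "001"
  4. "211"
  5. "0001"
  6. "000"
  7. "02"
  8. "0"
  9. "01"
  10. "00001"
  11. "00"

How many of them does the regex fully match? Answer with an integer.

1 → match
2 → match
3 → match
4 → match
5 → match
6 → match
7 → match
8 → match
9 → match
10 → match
11 → match
Total matched: 11

11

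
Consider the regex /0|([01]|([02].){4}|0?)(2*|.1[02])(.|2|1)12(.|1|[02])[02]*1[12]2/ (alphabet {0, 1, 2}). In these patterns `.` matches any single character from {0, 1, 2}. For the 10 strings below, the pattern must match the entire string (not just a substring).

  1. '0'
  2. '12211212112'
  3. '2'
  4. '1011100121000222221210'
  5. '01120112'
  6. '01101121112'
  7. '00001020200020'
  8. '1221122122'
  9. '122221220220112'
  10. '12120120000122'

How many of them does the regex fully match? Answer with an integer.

7

1 → match
2 → match
3 → no match
4 → no match
5 → match
6 → match
7 → no match
8 → match
9 → match
10 → match
Total matched: 7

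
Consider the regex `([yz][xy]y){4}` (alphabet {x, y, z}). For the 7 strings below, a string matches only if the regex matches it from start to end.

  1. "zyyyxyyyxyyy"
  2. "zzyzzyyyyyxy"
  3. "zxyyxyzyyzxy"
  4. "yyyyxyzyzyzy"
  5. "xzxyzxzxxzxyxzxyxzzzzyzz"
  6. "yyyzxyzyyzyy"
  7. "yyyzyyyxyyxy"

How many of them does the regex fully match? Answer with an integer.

3

1 → no match
2 → no match
3 → match
4 → no match
5 → no match — must end with "y"
6 → match
7 → match
Total matched: 3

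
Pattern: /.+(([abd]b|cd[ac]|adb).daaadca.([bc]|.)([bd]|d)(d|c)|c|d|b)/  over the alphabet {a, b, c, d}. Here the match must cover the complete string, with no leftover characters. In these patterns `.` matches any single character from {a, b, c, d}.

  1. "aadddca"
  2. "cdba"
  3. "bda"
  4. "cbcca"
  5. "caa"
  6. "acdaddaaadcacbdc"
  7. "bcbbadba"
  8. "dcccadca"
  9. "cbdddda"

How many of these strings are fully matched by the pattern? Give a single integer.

1

1 → no match
2 → no match
3 → no match
4 → no match
5 → no match
6 → match
7 → no match
8 → no match
9 → no match
Total matched: 1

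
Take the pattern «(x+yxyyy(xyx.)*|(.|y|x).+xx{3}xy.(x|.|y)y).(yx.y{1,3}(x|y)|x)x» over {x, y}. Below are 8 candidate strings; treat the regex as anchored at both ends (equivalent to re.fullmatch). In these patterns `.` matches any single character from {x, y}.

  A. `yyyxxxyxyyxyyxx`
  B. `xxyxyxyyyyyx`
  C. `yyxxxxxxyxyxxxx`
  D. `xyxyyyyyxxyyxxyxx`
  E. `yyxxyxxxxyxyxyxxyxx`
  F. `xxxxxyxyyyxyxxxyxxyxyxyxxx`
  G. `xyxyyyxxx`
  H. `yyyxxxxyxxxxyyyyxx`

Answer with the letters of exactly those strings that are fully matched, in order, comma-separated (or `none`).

G

A → no match
B → no match
C → no match
D → no match
E → no match
F → no match
G → match
H → no match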